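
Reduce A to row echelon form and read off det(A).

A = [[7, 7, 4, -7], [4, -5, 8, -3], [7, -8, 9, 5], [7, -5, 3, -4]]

det(A) = -5136

Forward elimination:
R2 <- R2 - (4/7)*R1:  [    0    -9  40/7     1 ]
R3 <- R3 - (1)*R1:  [   0  -15    5   12 ]
R4 <- R4 - (1)*R1:  [   0  -12   -1    3 ]
R3 <- R3 - (5/3)*R2:  [      0       0  -95/21    31/3 ]
R4 <- R4 - (4/3)*R2:  [       0        0  -181/21      5/3 ]
R4 <- R4 - (181/95)*R3:  [        0         0         0  -1712/95 ]
Upper-triangular form:
[ 7   7       4        -7 ]
[ 0  -9    40/7         1 ]
[ 0   0  -95/21      31/3 ]
[ 0   0       0  -1712/95 ]
det(A) = (-1)^0 * (7) * (-9) * (-95/21) * (-1712/95) = -5136  (0 row swaps -> sign +1)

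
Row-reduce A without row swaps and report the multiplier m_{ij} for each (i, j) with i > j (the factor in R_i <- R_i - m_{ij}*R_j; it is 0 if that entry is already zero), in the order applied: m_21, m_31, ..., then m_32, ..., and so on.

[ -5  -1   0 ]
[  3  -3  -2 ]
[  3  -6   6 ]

Forward elimination:
R2 <- R2 - (-3/5)*R1:  [     0  -18/5     -2 ]
R3 <- R3 - (-3/5)*R1:  [     0  -33/5      6 ]
R3 <- R3 - (11/6)*R2:  [    0     0  29/3 ]
Multipliers (in order of application): m_{21} = -3/5, m_{31} = -3/5, m_{32} = 11/6

multipliers: -3/5, -3/5, 11/6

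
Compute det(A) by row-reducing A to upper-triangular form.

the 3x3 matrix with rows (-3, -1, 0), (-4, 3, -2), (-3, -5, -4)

det(A) = 76

Forward elimination:
R2 <- R2 - (4/3)*R1:  [    0  13/3    -2 ]
R3 <- R3 - (1)*R1:  [  0  -4  -4 ]
R3 <- R3 - (-12/13)*R2:  [      0       0  -76/13 ]
Upper-triangular form:
[ -3    -1       0 ]
[  0  13/3      -2 ]
[  0     0  -76/13 ]
det(A) = (-1)^0 * (-3) * (13/3) * (-76/13) = 76  (0 row swaps -> sign +1)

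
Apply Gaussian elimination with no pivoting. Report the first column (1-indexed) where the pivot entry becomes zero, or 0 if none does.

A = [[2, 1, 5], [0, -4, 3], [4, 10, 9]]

first zero-pivot column = 0

Naive forward elimination:
R3 <- R3 - (2)*R1:  [  0   8  -1 ]
R3 <- R3 - (-2)*R2:  [ 0  0  5 ]
All pivots nonzero; naive elimination completes without hitting a zero pivot.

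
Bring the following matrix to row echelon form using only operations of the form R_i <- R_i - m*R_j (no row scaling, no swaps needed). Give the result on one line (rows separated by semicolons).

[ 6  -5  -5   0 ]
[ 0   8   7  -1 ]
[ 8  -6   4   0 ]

REF = [6 -5 -5 0; 0 8 7 -1; 0 0 121/12 1/12]

Forward elimination:
R3 <- R3 - (4/3)*R1:  [    0   2/3  32/3     0 ]
R3 <- R3 - (1/12)*R2:  [      0       0  121/12    1/12 ]
Row echelon form:
[ 6  -5      -5     0 ]
[ 0   8       7    -1 ]
[ 0   0  121/12  1/12 ]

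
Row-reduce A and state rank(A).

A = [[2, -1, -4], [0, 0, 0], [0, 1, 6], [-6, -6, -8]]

Row reduction:
R4 <- R4 - (-3)*R1:  [   0   -9  -20 ]
R2 <-> R3   (pivot in column 2 was zero)
[ 2  -1   -4 ]
[ 0   1    6 ]
[ 0   0    0 ]
[ 0  -9  -20 ]
R4 <- R4 - (-9)*R2:  [  0   0  34 ]
R3 <-> R4   (pivot in column 3 was zero)
[ 2  -1  -4 ]
[ 0   1   6 ]
[ 0   0  34 ]
[ 0   0   0 ]
Row echelon form:
[ 2  -1  -4 ]
[ 0   1   6 ]
[ 0   0  34 ]
[ 0   0   0 ]
Nonzero rows / pivot columns: 3

rank(A) = 3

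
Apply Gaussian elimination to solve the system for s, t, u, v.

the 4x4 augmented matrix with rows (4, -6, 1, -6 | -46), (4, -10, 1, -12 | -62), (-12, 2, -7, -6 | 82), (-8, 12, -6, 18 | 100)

Forward elimination on [A|b]:
R2 <- R2 - (1)*R1:  [   0   -4    0   -6  -16 ]
R3 <- R3 - (-3)*R1:  [   0  -16   -4  -24  -56 ]
R4 <- R4 - (-2)*R1:  [  0   0  -4   6   8 ]
R3 <- R3 - (4)*R2:  [  0   0  -4   0   8 ]
R4 <- R4 - (1)*R3:  [ 0  0  0  6  0 ]
Row echelon form:
[ 4  -6   1  -6  |  -46 ]
[ 0  -4   0  -6  |  -16 ]
[ 0   0  -4   0  |    8 ]
[ 0   0   0   6  |    0 ]
Back-substitution:
v = (0) / 6 = 0
u = (8) / -4 = -2
t = (-16 - (-6)*(0)) / -4 = 4
s = (-46 - (-6)*(4) - (1)*(-2) - (-6)*(0)) / 4 = -5

(-5, 4, -2, 0)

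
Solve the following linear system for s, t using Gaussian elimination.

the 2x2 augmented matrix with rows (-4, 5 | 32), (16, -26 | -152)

(-3, 4)

Forward elimination on [A|b]:
R2 <- R2 - (-4)*R1:  [   0   -6  -24 ]
Row echelon form:
[ -4   5  |   32 ]
[  0  -6  |  -24 ]
Back-substitution:
t = (-24) / -6 = 4
s = (32 - (5)*(4)) / -4 = -3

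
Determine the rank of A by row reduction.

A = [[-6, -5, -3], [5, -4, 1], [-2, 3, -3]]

Row reduction:
R2 <- R2 - (-5/6)*R1:  [     0  -49/6   -3/2 ]
R3 <- R3 - (1/3)*R1:  [    0  14/3    -2 ]
R3 <- R3 - (-4/7)*R2:  [     0      0  -20/7 ]
Row echelon form:
[ -6     -5     -3 ]
[  0  -49/6   -3/2 ]
[  0      0  -20/7 ]
Nonzero rows / pivot columns: 3

rank(A) = 3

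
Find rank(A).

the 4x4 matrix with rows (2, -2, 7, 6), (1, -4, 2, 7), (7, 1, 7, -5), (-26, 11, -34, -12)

Row reduction:
R2 <- R2 - (1/2)*R1:  [    0    -3  -3/2     4 ]
R3 <- R3 - (7/2)*R1:  [     0      8  -35/2    -26 ]
R4 <- R4 - (-13)*R1:  [   0  -15   57   66 ]
R3 <- R3 - (-8/3)*R2:  [     0      0  -43/2  -46/3 ]
R4 <- R4 - (5)*R2:  [     0      0  129/2     46 ]
R4 <- R4 - (-3)*R3:  [ 0  0  0  0 ]
Row echelon form:
[ 2  -2      7      6 ]
[ 0  -3   -3/2      4 ]
[ 0   0  -43/2  -46/3 ]
[ 0   0      0      0 ]
Nonzero rows / pivot columns: 3

rank(A) = 3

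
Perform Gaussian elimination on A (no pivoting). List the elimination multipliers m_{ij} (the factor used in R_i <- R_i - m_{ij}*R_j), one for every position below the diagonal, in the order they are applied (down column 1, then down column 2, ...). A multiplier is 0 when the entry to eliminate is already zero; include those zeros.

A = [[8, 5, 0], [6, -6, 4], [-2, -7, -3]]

Forward elimination:
R2 <- R2 - (3/4)*R1:  [     0  -39/4      4 ]
R3 <- R3 - (-1/4)*R1:  [     0  -23/4     -3 ]
R3 <- R3 - (23/39)*R2:  [       0        0  -209/39 ]
Multipliers (in order of application): m_{21} = 3/4, m_{31} = -1/4, m_{32} = 23/39

multipliers: 3/4, -1/4, 23/39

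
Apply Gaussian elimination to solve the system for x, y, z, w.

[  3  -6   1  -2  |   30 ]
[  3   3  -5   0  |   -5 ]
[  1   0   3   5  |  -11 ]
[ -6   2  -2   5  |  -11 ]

Forward elimination on [A|b]:
R2 <- R2 - (1)*R1:  [   0    9   -6    2  -35 ]
R3 <- R3 - (1/3)*R1:  [    0     2   8/3  17/3   -21 ]
R4 <- R4 - (-2)*R1:  [   0  -10    0    1   49 ]
R3 <- R3 - (2/9)*R2:  [      0       0       4    47/9  -119/9 ]
R4 <- R4 - (-10/9)*R2:  [     0      0  -20/3   29/9   91/9 ]
R4 <- R4 - (-5/3)*R3:  [       0        0        0   322/27  -322/27 ]
Row echelon form:
[ 3  -6   1      -2  |       30 ]
[ 0   9  -6       2  |      -35 ]
[ 0   0   4    47/9  |   -119/9 ]
[ 0   0   0  322/27  |  -322/27 ]
Back-substitution:
w = (-322/27) / (322/27) = -1
z = (-119/9 - (47/9)*(-1)) / 4 = -2
y = (-35 - (-6)*(-2) - (2)*(-1)) / 9 = -5
x = (30 - (-6)*(-5) - (1)*(-2) - (-2)*(-1)) / 3 = 0

(0, -5, -2, -1)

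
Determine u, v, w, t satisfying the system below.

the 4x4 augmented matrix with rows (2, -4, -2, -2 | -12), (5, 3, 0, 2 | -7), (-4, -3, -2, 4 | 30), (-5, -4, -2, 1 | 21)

Forward elimination on [A|b]:
R2 <- R2 - (5/2)*R1:  [  0  13   5   7  23 ]
R3 <- R3 - (-2)*R1:  [   0  -11   -6    0    6 ]
R4 <- R4 - (-5/2)*R1:  [   0  -14   -7   -4   -9 ]
R3 <- R3 - (-11/13)*R2:  [      0       0  -23/13   77/13  331/13 ]
R4 <- R4 - (-14/13)*R2:  [      0       0  -21/13   46/13  205/13 ]
R4 <- R4 - (21/23)*R3:  [       0        0        0   -43/23  -172/23 ]
Row echelon form:
[ 2  -4      -2      -2  |      -12 ]
[ 0  13       5       7  |       23 ]
[ 0   0  -23/13   77/13  |   331/13 ]
[ 0   0       0  -43/23  |  -172/23 ]
Back-substitution:
t = (-172/23) / (-43/23) = 4
w = (331/13 - (77/13)*(4)) / (-23/13) = -1
v = (23 - (5)*(-1) - (7)*(4)) / 13 = 0
u = (-12 - (-4)*(0) - (-2)*(-1) - (-2)*(4)) / 2 = -3

(-3, 0, -1, 4)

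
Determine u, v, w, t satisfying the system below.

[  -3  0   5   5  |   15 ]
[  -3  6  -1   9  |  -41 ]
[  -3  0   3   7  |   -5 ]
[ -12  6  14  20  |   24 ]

(-5, -1, 5, -5)

Forward elimination on [A|b]:
R2 <- R2 - (1)*R1:  [   0    6   -6    4  -56 ]
R3 <- R3 - (1)*R1:  [   0    0   -2    2  -20 ]
R4 <- R4 - (4)*R1:  [   0    6   -6    0  -36 ]
R4 <- R4 - (1)*R2:  [  0   0   0  -4  20 ]
Row echelon form:
[ -3  0   5   5  |   15 ]
[  0  6  -6   4  |  -56 ]
[  0  0  -2   2  |  -20 ]
[  0  0   0  -4  |   20 ]
Back-substitution:
t = (20) / -4 = -5
w = (-20 - (2)*(-5)) / -2 = 5
v = (-56 - (-6)*(5) - (4)*(-5)) / 6 = -1
u = (15 - (5)*(5) - (5)*(-5)) / -3 = -5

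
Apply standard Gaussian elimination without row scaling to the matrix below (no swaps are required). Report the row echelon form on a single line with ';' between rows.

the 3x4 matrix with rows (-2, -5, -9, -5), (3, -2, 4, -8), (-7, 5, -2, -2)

Forward elimination:
R2 <- R2 - (-3/2)*R1:  [     0  -19/2  -19/2  -31/2 ]
R3 <- R3 - (7/2)*R1:  [    0  45/2  59/2  31/2 ]
R3 <- R3 - (-45/19)*R2:  [       0        0        7  -403/19 ]
Row echelon form:
[ -2     -5     -9       -5 ]
[  0  -19/2  -19/2    -31/2 ]
[  0      0      7  -403/19 ]

REF = [-2 -5 -9 -5; 0 -19/2 -19/2 -31/2; 0 0 7 -403/19]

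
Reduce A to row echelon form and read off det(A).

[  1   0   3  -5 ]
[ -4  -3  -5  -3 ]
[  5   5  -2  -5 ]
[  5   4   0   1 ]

Forward elimination:
R2 <- R2 - (-4)*R1:  [   0   -3    7  -23 ]
R3 <- R3 - (5)*R1:  [   0    5  -17   20 ]
R4 <- R4 - (5)*R1:  [   0    4  -15   26 ]
R3 <- R3 - (-5/3)*R2:  [     0      0  -16/3  -55/3 ]
R4 <- R4 - (-4/3)*R2:  [     0      0  -17/3  -14/3 ]
R4 <- R4 - (17/16)*R3:  [      0       0       0  237/16 ]
Upper-triangular form:
[ 1   0      3      -5 ]
[ 0  -3      7     -23 ]
[ 0   0  -16/3   -55/3 ]
[ 0   0      0  237/16 ]
det(A) = (-1)^0 * (1) * (-3) * (-16/3) * (237/16) = 237  (0 row swaps -> sign +1)

det(A) = 237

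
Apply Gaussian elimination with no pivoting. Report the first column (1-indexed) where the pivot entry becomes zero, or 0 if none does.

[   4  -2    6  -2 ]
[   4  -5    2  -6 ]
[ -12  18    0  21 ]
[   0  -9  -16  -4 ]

first zero-pivot column = 0

Naive forward elimination:
R2 <- R2 - (1)*R1:  [  0  -3  -4  -4 ]
R3 <- R3 - (-3)*R1:  [  0  12  18  15 ]
R3 <- R3 - (-4)*R2:  [  0   0   2  -1 ]
R4 <- R4 - (3)*R2:  [  0   0  -4   8 ]
R4 <- R4 - (-2)*R3:  [ 0  0  0  6 ]
All pivots nonzero; naive elimination completes without hitting a zero pivot.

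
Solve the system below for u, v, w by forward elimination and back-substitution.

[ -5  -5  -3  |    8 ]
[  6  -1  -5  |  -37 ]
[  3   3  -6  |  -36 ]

Forward elimination on [A|b]:
R2 <- R2 - (-6/5)*R1:  [      0      -7   -43/5  -137/5 ]
R3 <- R3 - (-3/5)*R1:  [      0       0   -39/5  -156/5 ]
Row echelon form:
[ -5  -5     -3  |       8 ]
[  0  -7  -43/5  |  -137/5 ]
[  0   0  -39/5  |  -156/5 ]
Back-substitution:
w = (-156/5) / (-39/5) = 4
v = (-137/5 - (-43/5)*(4)) / -7 = -1
u = (8 - (-5)*(-1) - (-3)*(4)) / -5 = -3

(-3, -1, 4)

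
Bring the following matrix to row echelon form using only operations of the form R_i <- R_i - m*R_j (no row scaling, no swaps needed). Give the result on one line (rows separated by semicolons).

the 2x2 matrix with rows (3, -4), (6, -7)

Forward elimination:
R2 <- R2 - (2)*R1:  [ 0  1 ]
Row echelon form:
[ 3  -4 ]
[ 0   1 ]

REF = [3 -4; 0 1]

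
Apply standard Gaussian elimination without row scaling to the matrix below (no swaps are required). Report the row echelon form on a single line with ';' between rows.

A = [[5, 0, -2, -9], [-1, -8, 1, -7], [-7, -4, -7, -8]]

Forward elimination:
R2 <- R2 - (-1/5)*R1:  [     0     -8    3/5  -44/5 ]
R3 <- R3 - (-7/5)*R1:  [      0      -4   -49/5  -103/5 ]
R3 <- R3 - (1/2)*R2:  [       0        0  -101/10    -81/5 ]
Row echelon form:
[ 5   0       -2     -9 ]
[ 0  -8      3/5  -44/5 ]
[ 0   0  -101/10  -81/5 ]

REF = [5 0 -2 -9; 0 -8 3/5 -44/5; 0 0 -101/10 -81/5]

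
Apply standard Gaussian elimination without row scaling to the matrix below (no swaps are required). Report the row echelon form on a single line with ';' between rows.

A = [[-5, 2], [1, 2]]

REF = [-5 2; 0 12/5]

Forward elimination:
R2 <- R2 - (-1/5)*R1:  [    0  12/5 ]
Row echelon form:
[ -5     2 ]
[  0  12/5 ]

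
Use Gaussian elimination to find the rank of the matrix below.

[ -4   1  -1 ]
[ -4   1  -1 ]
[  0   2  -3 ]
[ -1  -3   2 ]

Row reduction:
R2 <- R2 - (1)*R1:  [ 0  0  0 ]
R4 <- R4 - (1/4)*R1:  [     0  -13/4    9/4 ]
R2 <-> R3   (pivot in column 2 was zero)
[ -4      1   -1 ]
[  0      2   -3 ]
[  0      0    0 ]
[  0  -13/4  9/4 ]
R4 <- R4 - (-13/8)*R2:  [     0      0  -21/8 ]
R3 <-> R4   (pivot in column 3 was zero)
[ -4  1     -1 ]
[  0  2     -3 ]
[  0  0  -21/8 ]
[  0  0      0 ]
Row echelon form:
[ -4  1     -1 ]
[  0  2     -3 ]
[  0  0  -21/8 ]
[  0  0      0 ]
Nonzero rows / pivot columns: 3

rank(A) = 3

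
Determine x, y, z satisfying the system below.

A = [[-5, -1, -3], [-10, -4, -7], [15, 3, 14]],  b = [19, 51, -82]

(0, -4, -5)

Forward elimination on [A|b]:
R2 <- R2 - (2)*R1:  [  0  -2  -1  13 ]
R3 <- R3 - (-3)*R1:  [   0    0    5  -25 ]
Row echelon form:
[ -5  -1  -3  |   19 ]
[  0  -2  -1  |   13 ]
[  0   0   5  |  -25 ]
Back-substitution:
z = (-25) / 5 = -5
y = (13 - (-1)*(-5)) / -2 = -4
x = (19 - (-1)*(-4) - (-3)*(-5)) / -5 = 0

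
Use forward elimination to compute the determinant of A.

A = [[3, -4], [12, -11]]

det(A) = 15

Forward elimination:
R2 <- R2 - (4)*R1:  [ 0  5 ]
Upper-triangular form:
[ 3  -4 ]
[ 0   5 ]
det(A) = (-1)^0 * (3) * (5) = 15  (0 row swaps -> sign +1)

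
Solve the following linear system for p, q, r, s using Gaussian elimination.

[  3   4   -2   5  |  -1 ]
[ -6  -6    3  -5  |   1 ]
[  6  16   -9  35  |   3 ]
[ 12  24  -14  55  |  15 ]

Forward elimination on [A|b]:
R2 <- R2 - (-2)*R1:  [  0   2  -1   5  -1 ]
R3 <- R3 - (2)*R1:  [  0   8  -5  25   5 ]
R4 <- R4 - (4)*R1:  [  0   8  -6  35  19 ]
R3 <- R3 - (4)*R2:  [  0   0  -1   5   9 ]
R4 <- R4 - (4)*R2:  [  0   0  -2  15  23 ]
R4 <- R4 - (2)*R3:  [ 0  0  0  5  5 ]
Row echelon form:
[ 3  4  -2  5  |  -1 ]
[ 0  2  -1  5  |  -1 ]
[ 0  0  -1  5  |   9 ]
[ 0  0   0  5  |   5 ]
Back-substitution:
s = (5) / 5 = 1
r = (9 - (5)*(1)) / -1 = -4
q = (-1 - (-1)*(-4) - (5)*(1)) / 2 = -5
p = (-1 - (4)*(-5) - (-2)*(-4) - (5)*(1)) / 3 = 2

(2, -5, -4, 1)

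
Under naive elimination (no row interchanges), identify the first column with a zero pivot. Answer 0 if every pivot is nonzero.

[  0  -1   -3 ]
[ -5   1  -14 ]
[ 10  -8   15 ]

first zero-pivot column = 1

Naive forward elimination:
Pivot entry (1,1) is zero but row 2 has -5 in column 1 -> naive elimination stops; a row interchange (e.g. R1 <-> R2) would be required here.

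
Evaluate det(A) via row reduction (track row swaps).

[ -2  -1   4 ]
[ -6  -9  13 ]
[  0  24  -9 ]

det(A) = -60

Forward elimination:
R2 <- R2 - (3)*R1:  [  0  -6   1 ]
R3 <- R3 - (-4)*R2:  [  0   0  -5 ]
Upper-triangular form:
[ -2  -1   4 ]
[  0  -6   1 ]
[  0   0  -5 ]
det(A) = (-1)^0 * (-2) * (-6) * (-5) = -60  (0 row swaps -> sign +1)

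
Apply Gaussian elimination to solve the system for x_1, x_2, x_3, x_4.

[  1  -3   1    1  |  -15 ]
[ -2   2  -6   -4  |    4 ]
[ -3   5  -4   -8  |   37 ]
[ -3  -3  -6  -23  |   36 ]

Forward elimination on [A|b]:
R2 <- R2 - (-2)*R1:  [   0   -4   -4   -2  -26 ]
R3 <- R3 - (-3)*R1:  [  0  -4  -1  -5  -8 ]
R4 <- R4 - (-3)*R1:  [   0  -12   -3  -20   -9 ]
R3 <- R3 - (1)*R2:  [  0   0   3  -3  18 ]
R4 <- R4 - (3)*R2:  [   0    0    9  -14   69 ]
R4 <- R4 - (3)*R3:  [  0   0   0  -5  15 ]
Row echelon form:
[ 1  -3   1   1  |  -15 ]
[ 0  -4  -4  -2  |  -26 ]
[ 0   0   3  -3  |   18 ]
[ 0   0   0  -5  |   15 ]
Back-substitution:
x_4 = (15) / -5 = -3
x_3 = (18 - (-3)*(-3)) / 3 = 3
x_2 = (-26 - (-4)*(3) - (-2)*(-3)) / -4 = 5
x_1 = (-15 - (-3)*(5) - (1)*(3) - (1)*(-3)) / 1 = 0

(0, 5, 3, -3)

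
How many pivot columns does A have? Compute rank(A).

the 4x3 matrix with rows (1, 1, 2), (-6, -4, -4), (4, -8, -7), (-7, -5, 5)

rank(A) = 3

Row reduction:
R2 <- R2 - (-6)*R1:  [ 0  2  8 ]
R3 <- R3 - (4)*R1:  [   0  -12  -15 ]
R4 <- R4 - (-7)*R1:  [  0   2  19 ]
R3 <- R3 - (-6)*R2:  [  0   0  33 ]
R4 <- R4 - (1)*R2:  [  0   0  11 ]
R4 <- R4 - (1/3)*R3:  [ 0  0  0 ]
Row echelon form:
[ 1  1   2 ]
[ 0  2   8 ]
[ 0  0  33 ]
[ 0  0   0 ]
Nonzero rows / pivot columns: 3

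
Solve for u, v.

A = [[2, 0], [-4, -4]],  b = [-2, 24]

(-1, -5)

Forward elimination on [A|b]:
R2 <- R2 - (-2)*R1:  [  0  -4  20 ]
Row echelon form:
[ 2   0  |  -2 ]
[ 0  -4  |  20 ]
Back-substitution:
v = (20) / -4 = -5
u = (-2) / 2 = -1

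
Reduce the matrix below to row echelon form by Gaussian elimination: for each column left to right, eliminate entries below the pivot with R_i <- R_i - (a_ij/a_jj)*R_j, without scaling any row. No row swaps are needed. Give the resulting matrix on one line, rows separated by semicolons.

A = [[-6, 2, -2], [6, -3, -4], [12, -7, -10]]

REF = [-6 2 -2; 0 -1 -6; 0 0 4]

Forward elimination:
R2 <- R2 - (-1)*R1:  [  0  -1  -6 ]
R3 <- R3 - (-2)*R1:  [   0   -3  -14 ]
R3 <- R3 - (3)*R2:  [ 0  0  4 ]
Row echelon form:
[ -6   2  -2 ]
[  0  -1  -6 ]
[  0   0   4 ]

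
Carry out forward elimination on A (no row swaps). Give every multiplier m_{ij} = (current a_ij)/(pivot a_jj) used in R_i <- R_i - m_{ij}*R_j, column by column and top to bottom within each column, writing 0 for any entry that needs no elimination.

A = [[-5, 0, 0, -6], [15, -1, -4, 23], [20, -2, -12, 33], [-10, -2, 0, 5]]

multipliers: -3, -4, 2, 2, 2, -2

Forward elimination:
R2 <- R2 - (-3)*R1:  [  0  -1  -4   5 ]
R3 <- R3 - (-4)*R1:  [   0   -2  -12    9 ]
R4 <- R4 - (2)*R1:  [  0  -2   0  17 ]
R3 <- R3 - (2)*R2:  [  0   0  -4  -1 ]
R4 <- R4 - (2)*R2:  [ 0  0  8  7 ]
R4 <- R4 - (-2)*R3:  [ 0  0  0  5 ]
Multipliers (in order of application): m_{21} = -3, m_{31} = -4, m_{41} = 2, m_{32} = 2, m_{42} = 2, m_{43} = -2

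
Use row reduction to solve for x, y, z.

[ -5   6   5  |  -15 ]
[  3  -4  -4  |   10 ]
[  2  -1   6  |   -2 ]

Forward elimination on [A|b]:
R2 <- R2 - (-3/5)*R1:  [    0  -2/5    -1     1 ]
R3 <- R3 - (-2/5)*R1:  [   0  7/5    8   -8 ]
R3 <- R3 - (-7/2)*R2:  [    0     0   9/2  -9/2 ]
Row echelon form:
[ -5     6    5  |   -15 ]
[  0  -2/5   -1  |     1 ]
[  0     0  9/2  |  -9/2 ]
Back-substitution:
z = (-9/2) / (9/2) = -1
y = (1 - (-1)*(-1)) / (-2/5) = 0
x = (-15 - (6)*(0) - (5)*(-1)) / -5 = 2

(2, 0, -1)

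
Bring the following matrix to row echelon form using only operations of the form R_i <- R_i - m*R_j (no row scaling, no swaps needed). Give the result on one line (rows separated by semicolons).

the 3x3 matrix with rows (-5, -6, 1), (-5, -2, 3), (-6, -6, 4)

Forward elimination:
R2 <- R2 - (1)*R1:  [ 0  4  2 ]
R3 <- R3 - (6/5)*R1:  [    0   6/5  14/5 ]
R3 <- R3 - (3/10)*R2:  [    0     0  11/5 ]
Row echelon form:
[ -5  -6     1 ]
[  0   4     2 ]
[  0   0  11/5 ]

REF = [-5 -6 1; 0 4 2; 0 0 11/5]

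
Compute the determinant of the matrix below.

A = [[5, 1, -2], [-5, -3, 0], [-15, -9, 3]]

Forward elimination:
R2 <- R2 - (-1)*R1:  [  0  -2  -2 ]
R3 <- R3 - (-3)*R1:  [  0  -6  -3 ]
R3 <- R3 - (3)*R2:  [ 0  0  3 ]
Upper-triangular form:
[ 5   1  -2 ]
[ 0  -2  -2 ]
[ 0   0   3 ]
det(A) = (-1)^0 * (5) * (-2) * (3) = -30  (0 row swaps -> sign +1)

det(A) = -30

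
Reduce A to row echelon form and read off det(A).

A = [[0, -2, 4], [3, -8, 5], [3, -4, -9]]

Forward elimination:
R1 <-> R2   (pivot in column 1 was zero)
[ 3  -8   5 ]
[ 0  -2   4 ]
[ 3  -4  -9 ]
R3 <- R3 - (1)*R1:  [   0    4  -14 ]
R3 <- R3 - (-2)*R2:  [  0   0  -6 ]
Upper-triangular form:
[ 3  -8   5 ]
[ 0  -2   4 ]
[ 0   0  -6 ]
det(A) = (-1)^1 * (3) * (-2) * (-6) = -36  (1 row swap -> sign -1)

det(A) = -36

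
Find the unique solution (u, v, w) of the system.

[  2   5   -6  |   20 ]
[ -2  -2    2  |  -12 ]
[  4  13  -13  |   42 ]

(4, 0, -2)

Forward elimination on [A|b]:
R2 <- R2 - (-1)*R1:  [  0   3  -4   8 ]
R3 <- R3 - (2)*R1:  [  0   3  -1   2 ]
R3 <- R3 - (1)*R2:  [  0   0   3  -6 ]
Row echelon form:
[ 2  5  -6  |  20 ]
[ 0  3  -4  |   8 ]
[ 0  0   3  |  -6 ]
Back-substitution:
w = (-6) / 3 = -2
v = (8 - (-4)*(-2)) / 3 = 0
u = (20 - (5)*(0) - (-6)*(-2)) / 2 = 4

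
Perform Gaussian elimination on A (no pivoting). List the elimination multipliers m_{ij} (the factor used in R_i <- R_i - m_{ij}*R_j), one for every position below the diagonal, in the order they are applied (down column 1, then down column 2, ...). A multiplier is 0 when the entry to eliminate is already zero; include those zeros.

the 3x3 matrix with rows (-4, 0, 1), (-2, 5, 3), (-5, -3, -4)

multipliers: 1/2, 5/4, -3/5

Forward elimination:
R2 <- R2 - (1/2)*R1:  [   0    5  5/2 ]
R3 <- R3 - (5/4)*R1:  [     0     -3  -21/4 ]
R3 <- R3 - (-3/5)*R2:  [     0      0  -15/4 ]
Multipliers (in order of application): m_{21} = 1/2, m_{31} = 5/4, m_{32} = -3/5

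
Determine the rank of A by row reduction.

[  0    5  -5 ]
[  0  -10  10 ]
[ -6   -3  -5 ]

Row reduction:
R1 <-> R3   (pivot in column 1 was zero)
[ -6   -3  -5 ]
[  0  -10  10 ]
[  0    5  -5 ]
R3 <- R3 - (-1/2)*R2:  [ 0  0  0 ]
Row echelon form:
[ -6   -3  -5 ]
[  0  -10  10 ]
[  0    0   0 ]
Nonzero rows / pivot columns: 2

rank(A) = 2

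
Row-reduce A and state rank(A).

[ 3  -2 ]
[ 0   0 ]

Row reduction:
Row echelon form:
[ 3  -2 ]
[ 0   0 ]
Nonzero rows / pivot columns: 1

rank(A) = 1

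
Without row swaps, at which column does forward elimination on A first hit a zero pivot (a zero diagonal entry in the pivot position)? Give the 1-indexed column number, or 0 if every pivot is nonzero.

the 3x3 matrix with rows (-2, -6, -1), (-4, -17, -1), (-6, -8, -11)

Naive forward elimination:
R2 <- R2 - (2)*R1:  [  0  -5   1 ]
R3 <- R3 - (3)*R1:  [  0  10  -8 ]
R3 <- R3 - (-2)*R2:  [  0   0  -6 ]
All pivots nonzero; naive elimination completes without hitting a zero pivot.

first zero-pivot column = 0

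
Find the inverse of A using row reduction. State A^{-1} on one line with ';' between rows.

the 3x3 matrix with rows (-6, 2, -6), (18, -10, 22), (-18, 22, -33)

inverse = [-77/12 -11/4 -2/3; 33/4 15/4 1; 9 4 1]

Gauss-Jordan on [A | I]:
R1 <- (1/-6)*R1:  [    1  -1/3     1  |  -1/6     0     0 ]
R2 <- R2 - (18)*R1:  [  0  -4   4  |   3   1   0 ]
R3 <- R3 - (-18)*R1:  [   0   16  -15  |   -3    0    1 ]
R2 <- (1/-4)*R2:  [    0     1    -1  |  -3/4  -1/4     0 ]
R1 <- R1 - (-1/3)*R2:  [     1      0    2/3  |  -5/12  -1/12      0 ]
R3 <- R3 - (16)*R2:  [ 0  0  1  |  9  4  1 ]
R1 <- R1 - (2/3)*R3:  [      1       0       0  |  -77/12   -11/4    -2/3 ]
R2 <- R2 - (-1)*R3:  [    0     1     0  |  33/4  15/4     1 ]
Right block of [I | A^{-1}] is the inverse:
[ -77/12  -11/4  -2/3 ]
[   33/4   15/4     1 ]
[      9      4     1 ]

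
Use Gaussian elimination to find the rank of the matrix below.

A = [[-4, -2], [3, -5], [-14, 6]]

Row reduction:
R2 <- R2 - (-3/4)*R1:  [     0  -13/2 ]
R3 <- R3 - (7/2)*R1:  [  0  13 ]
R3 <- R3 - (-2)*R2:  [ 0  0 ]
Row echelon form:
[ -4     -2 ]
[  0  -13/2 ]
[  0      0 ]
Nonzero rows / pivot columns: 2

rank(A) = 2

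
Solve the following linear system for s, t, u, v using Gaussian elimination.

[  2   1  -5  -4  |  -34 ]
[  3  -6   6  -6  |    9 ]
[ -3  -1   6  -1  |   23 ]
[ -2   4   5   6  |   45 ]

Forward elimination on [A|b]:
R2 <- R2 - (3/2)*R1:  [     0  -15/2   27/2      0     60 ]
R3 <- R3 - (-3/2)*R1:  [    0   1/2  -3/2    -7   -28 ]
R4 <- R4 - (-1)*R1:  [  0   5   0   2  11 ]
R3 <- R3 - (-1/15)*R2:  [    0     0  -3/5    -7   -24 ]
R4 <- R4 - (-2/3)*R2:  [  0   0   9   2  51 ]
R4 <- R4 - (-15)*R3:  [    0     0     0  -103  -309 ]
Row echelon form:
[ 2      1    -5    -4  |   -34 ]
[ 0  -15/2  27/2     0  |    60 ]
[ 0      0  -3/5    -7  |   -24 ]
[ 0      0     0  -103  |  -309 ]
Back-substitution:
v = (-309) / -103 = 3
u = (-24 - (-7)*(3)) / (-3/5) = 5
t = (60 - (27/2)*(5)) / (-15/2) = 1
s = (-34 - (1)*(1) - (-5)*(5) - (-4)*(3)) / 2 = 1

(1, 1, 5, 3)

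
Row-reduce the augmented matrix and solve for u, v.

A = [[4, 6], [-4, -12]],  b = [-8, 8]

Forward elimination on [A|b]:
R2 <- R2 - (-1)*R1:  [  0  -6   0 ]
Row echelon form:
[ 4   6  |  -8 ]
[ 0  -6  |   0 ]
Back-substitution:
v = (0) / -6 = 0
u = (-8 - (6)*(0)) / 4 = -2

(-2, 0)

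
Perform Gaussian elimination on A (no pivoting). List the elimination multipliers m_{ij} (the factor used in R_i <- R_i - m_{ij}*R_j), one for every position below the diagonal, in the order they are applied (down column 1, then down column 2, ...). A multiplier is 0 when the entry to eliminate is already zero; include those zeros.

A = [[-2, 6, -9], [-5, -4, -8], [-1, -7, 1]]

multipliers: 5/2, 1/2, 10/19

Forward elimination:
R2 <- R2 - (5/2)*R1:  [    0   -19  29/2 ]
R3 <- R3 - (1/2)*R1:  [    0   -10  11/2 ]
R3 <- R3 - (10/19)*R2:  [      0       0  -81/38 ]
Multipliers (in order of application): m_{21} = 5/2, m_{31} = 1/2, m_{32} = 10/19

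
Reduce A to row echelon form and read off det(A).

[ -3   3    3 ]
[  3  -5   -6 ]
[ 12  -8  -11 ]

Forward elimination:
R2 <- R2 - (-1)*R1:  [  0  -2  -3 ]
R3 <- R3 - (-4)*R1:  [ 0  4  1 ]
R3 <- R3 - (-2)*R2:  [  0   0  -5 ]
Upper-triangular form:
[ -3   3   3 ]
[  0  -2  -3 ]
[  0   0  -5 ]
det(A) = (-1)^0 * (-3) * (-2) * (-5) = -30  (0 row swaps -> sign +1)

det(A) = -30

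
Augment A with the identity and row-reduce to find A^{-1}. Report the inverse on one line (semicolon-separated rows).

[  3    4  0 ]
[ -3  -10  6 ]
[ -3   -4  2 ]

Gauss-Jordan on [A | I]:
R1 <- (1/3)*R1:  [   1  4/3    0  |  1/3    0    0 ]
R2 <- R2 - (-3)*R1:  [  0  -6   6  |   1   1   0 ]
R3 <- R3 - (-3)*R1:  [ 0  0  2  |  1  0  1 ]
R2 <- (1/-6)*R2:  [    0     1    -1  |  -1/6  -1/6     0 ]
R1 <- R1 - (4/3)*R2:  [   1    0  4/3  |  5/9  2/9    0 ]
R3 <- (1/2)*R3:  [   0    0    1  |  1/2    0  1/2 ]
R1 <- R1 - (4/3)*R3:  [    1     0     0  |  -1/9   2/9  -2/3 ]
R2 <- R2 - (-1)*R3:  [    0     1     0  |   1/3  -1/6   1/2 ]
Right block of [I | A^{-1}] is the inverse:
[ -1/9   2/9  -2/3 ]
[  1/3  -1/6   1/2 ]
[  1/2     0   1/2 ]

inverse = [-1/9 2/9 -2/3; 1/3 -1/6 1/2; 1/2 0 1/2]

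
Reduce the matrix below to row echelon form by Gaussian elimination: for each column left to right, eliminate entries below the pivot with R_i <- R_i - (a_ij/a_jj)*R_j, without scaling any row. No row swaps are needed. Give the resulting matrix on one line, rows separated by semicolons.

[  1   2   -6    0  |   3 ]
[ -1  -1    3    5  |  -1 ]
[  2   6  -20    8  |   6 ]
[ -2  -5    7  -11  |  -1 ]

Forward elimination:
R2 <- R2 - (-1)*R1:  [  0   1  -3   5   2 ]
R3 <- R3 - (2)*R1:  [  0   2  -8   8   0 ]
R4 <- R4 - (-2)*R1:  [   0   -1   -5  -11    5 ]
R3 <- R3 - (2)*R2:  [  0   0  -2  -2  -4 ]
R4 <- R4 - (-1)*R2:  [  0   0  -8  -6   7 ]
R4 <- R4 - (4)*R3:  [  0   0   0   2  23 ]
Row echelon form:
[ 1  2  -6   0  |   3 ]
[ 0  1  -3   5  |   2 ]
[ 0  0  -2  -2  |  -4 ]
[ 0  0   0   2  |  23 ]

REF = [1 2 -6 0 3; 0 1 -3 5 2; 0 0 -2 -2 -4; 0 0 0 2 23]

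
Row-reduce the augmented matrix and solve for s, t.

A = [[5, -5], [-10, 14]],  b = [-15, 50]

(2, 5)

Forward elimination on [A|b]:
R2 <- R2 - (-2)*R1:  [  0   4  20 ]
Row echelon form:
[ 5  -5  |  -15 ]
[ 0   4  |   20 ]
Back-substitution:
t = (20) / 4 = 5
s = (-15 - (-5)*(5)) / 5 = 2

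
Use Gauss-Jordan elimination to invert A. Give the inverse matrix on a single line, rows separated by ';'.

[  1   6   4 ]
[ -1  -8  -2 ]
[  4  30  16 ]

inverse = [17/3 -2 -5/3; -2/3 0 1/6; -1/6 1/2 1/6]

Gauss-Jordan on [A | I]:
R2 <- R2 - (-1)*R1:  [  0  -2   2  |   1   1   0 ]
R3 <- R3 - (4)*R1:  [  0   6   0  |  -4   0   1 ]
R2 <- (1/-2)*R2:  [    0     1    -1  |  -1/2  -1/2     0 ]
R1 <- R1 - (6)*R2:  [  1   0  10  |   4   3   0 ]
R3 <- R3 - (6)*R2:  [  0   0   6  |  -1   3   1 ]
R3 <- (1/6)*R3:  [    0     0     1  |  -1/6   1/2   1/6 ]
R1 <- R1 - (10)*R3:  [    1     0     0  |  17/3    -2  -5/3 ]
R2 <- R2 - (-1)*R3:  [    0     1     0  |  -2/3     0   1/6 ]
Right block of [I | A^{-1}] is the inverse:
[ 17/3   -2  -5/3 ]
[ -2/3    0   1/6 ]
[ -1/6  1/2   1/6 ]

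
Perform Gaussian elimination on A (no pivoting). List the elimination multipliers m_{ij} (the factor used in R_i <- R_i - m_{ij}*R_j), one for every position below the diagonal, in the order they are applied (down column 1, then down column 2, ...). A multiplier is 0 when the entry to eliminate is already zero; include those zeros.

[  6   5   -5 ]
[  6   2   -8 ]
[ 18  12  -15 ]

Forward elimination:
R2 <- R2 - (1)*R1:  [  0  -3  -3 ]
R3 <- R3 - (3)*R1:  [  0  -3   0 ]
R3 <- R3 - (1)*R2:  [ 0  0  3 ]
Multipliers (in order of application): m_{21} = 1, m_{31} = 3, m_{32} = 1

multipliers: 1, 3, 1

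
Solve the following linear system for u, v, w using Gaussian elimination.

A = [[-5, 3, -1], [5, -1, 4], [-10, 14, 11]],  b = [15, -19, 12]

(-2, 1, -2)

Forward elimination on [A|b]:
R2 <- R2 - (-1)*R1:  [  0   2   3  -4 ]
R3 <- R3 - (2)*R1:  [   0    8   13  -18 ]
R3 <- R3 - (4)*R2:  [  0   0   1  -2 ]
Row echelon form:
[ -5  3  -1  |  15 ]
[  0  2   3  |  -4 ]
[  0  0   1  |  -2 ]
Back-substitution:
w = (-2) / 1 = -2
v = (-4 - (3)*(-2)) / 2 = 1
u = (15 - (3)*(1) - (-1)*(-2)) / -5 = -2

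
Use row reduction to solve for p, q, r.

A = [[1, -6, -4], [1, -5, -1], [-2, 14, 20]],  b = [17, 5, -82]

Forward elimination on [A|b]:
R2 <- R2 - (1)*R1:  [   0    1    3  -12 ]
R3 <- R3 - (-2)*R1:  [   0    2   12  -48 ]
R3 <- R3 - (2)*R2:  [   0    0    6  -24 ]
Row echelon form:
[ 1  -6  -4  |   17 ]
[ 0   1   3  |  -12 ]
[ 0   0   6  |  -24 ]
Back-substitution:
r = (-24) / 6 = -4
q = (-12 - (3)*(-4)) / 1 = 0
p = (17 - (-6)*(0) - (-4)*(-4)) / 1 = 1

(1, 0, -4)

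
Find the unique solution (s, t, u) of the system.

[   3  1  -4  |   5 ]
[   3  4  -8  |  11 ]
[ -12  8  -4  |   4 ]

(1, 2, 0)

Forward elimination on [A|b]:
R2 <- R2 - (1)*R1:  [  0   3  -4   6 ]
R3 <- R3 - (-4)*R1:  [   0   12  -20   24 ]
R3 <- R3 - (4)*R2:  [  0   0  -4   0 ]
Row echelon form:
[ 3  1  -4  |  5 ]
[ 0  3  -4  |  6 ]
[ 0  0  -4  |  0 ]
Back-substitution:
u = (0) / -4 = 0
t = (6 - (-4)*(0)) / 3 = 2
s = (5 - (1)*(2) - (-4)*(0)) / 3 = 1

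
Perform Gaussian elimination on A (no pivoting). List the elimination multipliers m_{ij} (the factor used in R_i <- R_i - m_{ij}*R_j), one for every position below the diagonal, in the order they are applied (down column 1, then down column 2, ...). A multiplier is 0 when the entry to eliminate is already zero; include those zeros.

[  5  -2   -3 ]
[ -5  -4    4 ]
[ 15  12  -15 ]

multipliers: -1, 3, -3

Forward elimination:
R2 <- R2 - (-1)*R1:  [  0  -6   1 ]
R3 <- R3 - (3)*R1:  [  0  18  -6 ]
R3 <- R3 - (-3)*R2:  [  0   0  -3 ]
Multipliers (in order of application): m_{21} = -1, m_{31} = 3, m_{32} = -3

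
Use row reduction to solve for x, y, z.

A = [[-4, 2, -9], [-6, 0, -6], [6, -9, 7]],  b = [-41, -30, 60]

(2, -3, 3)

Forward elimination on [A|b]:
R2 <- R2 - (3/2)*R1:  [    0    -3  15/2  63/2 ]
R3 <- R3 - (-3/2)*R1:  [     0     -6  -13/2   -3/2 ]
R3 <- R3 - (2)*R2:  [      0       0   -43/2  -129/2 ]
Row echelon form:
[ -4   2     -9  |     -41 ]
[  0  -3   15/2  |    63/2 ]
[  0   0  -43/2  |  -129/2 ]
Back-substitution:
z = (-129/2) / (-43/2) = 3
y = (63/2 - (15/2)*(3)) / -3 = -3
x = (-41 - (2)*(-3) - (-9)*(3)) / -4 = 2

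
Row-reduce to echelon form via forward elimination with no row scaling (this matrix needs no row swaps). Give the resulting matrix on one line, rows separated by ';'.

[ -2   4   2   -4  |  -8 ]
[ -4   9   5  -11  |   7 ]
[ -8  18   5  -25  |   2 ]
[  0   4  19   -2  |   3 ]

REF = [-2 4 2 -4 -8; 0 1 1 -3 23; 0 0 -5 -3 -12; 0 0 0 1 -125]

Forward elimination:
R2 <- R2 - (2)*R1:  [  0   1   1  -3  23 ]
R3 <- R3 - (4)*R1:  [  0   2  -3  -9  34 ]
R3 <- R3 - (2)*R2:  [   0    0   -5   -3  -12 ]
R4 <- R4 - (4)*R2:  [   0    0   15   10  -89 ]
R4 <- R4 - (-3)*R3:  [    0     0     0     1  -125 ]
Row echelon form:
[ -2  4   2  -4  |    -8 ]
[  0  1   1  -3  |    23 ]
[  0  0  -5  -3  |   -12 ]
[  0  0   0   1  |  -125 ]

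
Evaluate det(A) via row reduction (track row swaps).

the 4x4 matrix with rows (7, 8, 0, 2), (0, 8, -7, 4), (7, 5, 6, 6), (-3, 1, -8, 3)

Forward elimination:
R3 <- R3 - (1)*R1:  [  0  -3   6   4 ]
R4 <- R4 - (-3/7)*R1:  [    0  31/7    -8  27/7 ]
R3 <- R3 - (-3/8)*R2:  [    0     0  27/8  11/2 ]
R4 <- R4 - (31/56)*R2:  [     0      0  -33/8  23/14 ]
R4 <- R4 - (-11/9)*R3:  [      0       0       0  527/63 ]
Upper-triangular form:
[ 7  8     0       2 ]
[ 0  8    -7       4 ]
[ 0  0  27/8    11/2 ]
[ 0  0     0  527/63 ]
det(A) = (-1)^0 * (7) * (8) * (27/8) * (527/63) = 1581  (0 row swaps -> sign +1)

det(A) = 1581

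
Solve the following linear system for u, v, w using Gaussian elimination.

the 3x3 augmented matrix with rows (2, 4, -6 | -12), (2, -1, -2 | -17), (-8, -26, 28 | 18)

Forward elimination on [A|b]:
R2 <- R2 - (1)*R1:  [  0  -5   4  -5 ]
R3 <- R3 - (-4)*R1:  [   0  -10    4  -30 ]
R3 <- R3 - (2)*R2:  [   0    0   -4  -20 ]
Row echelon form:
[ 2   4  -6  |  -12 ]
[ 0  -5   4  |   -5 ]
[ 0   0  -4  |  -20 ]
Back-substitution:
w = (-20) / -4 = 5
v = (-5 - (4)*(5)) / -5 = 5
u = (-12 - (4)*(5) - (-6)*(5)) / 2 = -1

(-1, 5, 5)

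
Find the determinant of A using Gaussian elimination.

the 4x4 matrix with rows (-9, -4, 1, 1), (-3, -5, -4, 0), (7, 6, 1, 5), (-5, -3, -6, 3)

det(A) = 890

Forward elimination:
R2 <- R2 - (1/3)*R1:  [     0  -11/3  -13/3   -1/3 ]
R3 <- R3 - (-7/9)*R1:  [    0  26/9  16/9  52/9 ]
R4 <- R4 - (5/9)*R1:  [     0   -7/9  -59/9   22/9 ]
R3 <- R3 - (-26/33)*R2:  [      0       0  -18/11  182/33 ]
R4 <- R4 - (7/33)*R2:  [      0       0  -62/11   83/33 ]
R4 <- R4 - (31/9)*R3:  [       0        0        0  -445/27 ]
Upper-triangular form:
[ -9     -4       1        1 ]
[  0  -11/3   -13/3     -1/3 ]
[  0      0  -18/11   182/33 ]
[  0      0       0  -445/27 ]
det(A) = (-1)^0 * (-9) * (-11/3) * (-18/11) * (-445/27) = 890  (0 row swaps -> sign +1)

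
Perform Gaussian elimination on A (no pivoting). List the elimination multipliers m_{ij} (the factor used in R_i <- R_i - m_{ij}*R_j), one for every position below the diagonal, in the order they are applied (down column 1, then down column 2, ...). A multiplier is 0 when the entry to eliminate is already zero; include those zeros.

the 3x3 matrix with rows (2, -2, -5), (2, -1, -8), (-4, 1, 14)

multipliers: 1, -2, -3

Forward elimination:
R2 <- R2 - (1)*R1:  [  0   1  -3 ]
R3 <- R3 - (-2)*R1:  [  0  -3   4 ]
R3 <- R3 - (-3)*R2:  [  0   0  -5 ]
Multipliers (in order of application): m_{21} = 1, m_{31} = -2, m_{32} = -3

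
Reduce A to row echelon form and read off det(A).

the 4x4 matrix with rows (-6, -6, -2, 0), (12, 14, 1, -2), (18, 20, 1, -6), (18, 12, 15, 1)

det(A) = -120

Forward elimination:
R2 <- R2 - (-2)*R1:  [  0   2  -3  -2 ]
R3 <- R3 - (-3)*R1:  [  0   2  -5  -6 ]
R4 <- R4 - (-3)*R1:  [  0  -6   9   1 ]
R3 <- R3 - (1)*R2:  [  0   0  -2  -4 ]
R4 <- R4 - (-3)*R2:  [  0   0   0  -5 ]
Upper-triangular form:
[ -6  -6  -2   0 ]
[  0   2  -3  -2 ]
[  0   0  -2  -4 ]
[  0   0   0  -5 ]
det(A) = (-1)^0 * (-6) * (2) * (-2) * (-5) = -120  (0 row swaps -> sign +1)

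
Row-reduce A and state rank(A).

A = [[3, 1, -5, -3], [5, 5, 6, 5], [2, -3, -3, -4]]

rank(A) = 3

Row reduction:
R2 <- R2 - (5/3)*R1:  [    0  10/3  43/3    10 ]
R3 <- R3 - (2/3)*R1:  [     0  -11/3    1/3     -2 ]
R3 <- R3 - (-11/10)*R2:  [      0       0  161/10       9 ]
Row echelon form:
[ 3     1      -5  -3 ]
[ 0  10/3    43/3  10 ]
[ 0     0  161/10   9 ]
Nonzero rows / pivot columns: 3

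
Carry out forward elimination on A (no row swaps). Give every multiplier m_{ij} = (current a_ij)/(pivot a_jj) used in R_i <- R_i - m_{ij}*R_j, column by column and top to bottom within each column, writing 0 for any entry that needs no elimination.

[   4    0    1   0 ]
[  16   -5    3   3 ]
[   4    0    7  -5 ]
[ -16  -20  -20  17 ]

multipliers: 4, 1, -4, 0, 4, -2

Forward elimination:
R2 <- R2 - (4)*R1:  [  0  -5  -1   3 ]
R3 <- R3 - (1)*R1:  [  0   0   6  -5 ]
R4 <- R4 - (-4)*R1:  [   0  -20  -16   17 ]
R3: entry in column 2 is already 0 -> m_{32} = 0 (no row operation needed)
R4 <- R4 - (4)*R2:  [   0    0  -12    5 ]
R4 <- R4 - (-2)*R3:  [  0   0   0  -5 ]
Multipliers (in order of application): m_{21} = 4, m_{31} = 1, m_{41} = -4, m_{32} = 0, m_{42} = 4, m_{43} = -2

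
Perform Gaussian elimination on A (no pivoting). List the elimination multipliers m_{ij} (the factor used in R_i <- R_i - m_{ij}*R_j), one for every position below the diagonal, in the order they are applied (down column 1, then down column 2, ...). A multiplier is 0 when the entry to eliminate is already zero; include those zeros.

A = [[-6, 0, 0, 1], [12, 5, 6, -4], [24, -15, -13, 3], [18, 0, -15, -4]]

Forward elimination:
R2 <- R2 - (-2)*R1:  [  0   5   6  -2 ]
R3 <- R3 - (-4)*R1:  [   0  -15  -13    7 ]
R4 <- R4 - (-3)*R1:  [   0    0  -15   -1 ]
R3 <- R3 - (-3)*R2:  [ 0  0  5  1 ]
R4: entry in column 2 is already 0 -> m_{42} = 0 (no row operation needed)
R4 <- R4 - (-3)*R3:  [ 0  0  0  2 ]
Multipliers (in order of application): m_{21} = -2, m_{31} = -4, m_{41} = -3, m_{32} = -3, m_{42} = 0, m_{43} = -3

multipliers: -2, -4, -3, -3, 0, -3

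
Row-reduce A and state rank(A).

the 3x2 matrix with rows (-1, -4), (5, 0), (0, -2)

Row reduction:
R2 <- R2 - (-5)*R1:  [   0  -20 ]
R3 <- R3 - (1/10)*R2:  [ 0  0 ]
Row echelon form:
[ -1   -4 ]
[  0  -20 ]
[  0    0 ]
Nonzero rows / pivot columns: 2

rank(A) = 2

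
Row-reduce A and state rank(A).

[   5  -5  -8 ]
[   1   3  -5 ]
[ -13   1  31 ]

rank(A) = 2

Row reduction:
R2 <- R2 - (1/5)*R1:  [     0      4  -17/5 ]
R3 <- R3 - (-13/5)*R1:  [    0   -12  51/5 ]
R3 <- R3 - (-3)*R2:  [ 0  0  0 ]
Row echelon form:
[ 5  -5     -8 ]
[ 0   4  -17/5 ]
[ 0   0      0 ]
Nonzero rows / pivot columns: 2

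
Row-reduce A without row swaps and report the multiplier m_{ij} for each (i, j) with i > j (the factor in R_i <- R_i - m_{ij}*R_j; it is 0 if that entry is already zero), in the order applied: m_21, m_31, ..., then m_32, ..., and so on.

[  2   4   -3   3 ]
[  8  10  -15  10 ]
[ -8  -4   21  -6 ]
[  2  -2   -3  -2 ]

Forward elimination:
R2 <- R2 - (4)*R1:  [  0  -6  -3  -2 ]
R3 <- R3 - (-4)*R1:  [  0  12   9   6 ]
R4 <- R4 - (1)*R1:  [  0  -6   0  -5 ]
R3 <- R3 - (-2)*R2:  [ 0  0  3  2 ]
R4 <- R4 - (1)*R2:  [  0   0   3  -3 ]
R4 <- R4 - (1)*R3:  [  0   0   0  -5 ]
Multipliers (in order of application): m_{21} = 4, m_{31} = -4, m_{41} = 1, m_{32} = -2, m_{42} = 1, m_{43} = 1

multipliers: 4, -4, 1, -2, 1, 1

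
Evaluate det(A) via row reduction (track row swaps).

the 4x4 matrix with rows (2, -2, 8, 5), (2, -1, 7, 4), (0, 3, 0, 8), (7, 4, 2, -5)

det(A) = 261

Forward elimination:
R2 <- R2 - (1)*R1:  [  0   1  -1  -1 ]
R4 <- R4 - (7/2)*R1:  [     0     11    -26  -45/2 ]
R3 <- R3 - (3)*R2:  [  0   0   3  11 ]
R4 <- R4 - (11)*R2:  [     0      0    -15  -23/2 ]
R4 <- R4 - (-5)*R3:  [    0     0     0  87/2 ]
Upper-triangular form:
[ 2  -2   8     5 ]
[ 0   1  -1    -1 ]
[ 0   0   3    11 ]
[ 0   0   0  87/2 ]
det(A) = (-1)^0 * (2) * (1) * (3) * (87/2) = 261  (0 row swaps -> sign +1)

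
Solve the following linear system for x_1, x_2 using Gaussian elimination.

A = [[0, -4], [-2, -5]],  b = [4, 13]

(-4, -1)

Forward elimination on [A|b]:
R1 <-> R2   (pivot in column 1 was zero)
[ -2  -5  13 ]
[  0  -4   4 ]
Row echelon form:
[ -2  -5  |  13 ]
[  0  -4  |   4 ]
Back-substitution:
x_2 = (4) / -4 = -1
x_1 = (13 - (-5)*(-1)) / -2 = -4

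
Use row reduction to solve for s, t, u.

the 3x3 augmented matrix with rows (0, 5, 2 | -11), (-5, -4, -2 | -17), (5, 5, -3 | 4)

Forward elimination on [A|b]:
R1 <-> R2   (pivot in column 1 was zero)
[ -5  -4  -2  -17 ]
[  0   5   2  -11 ]
[  5   5  -3    4 ]
R3 <- R3 - (-1)*R1:  [   0    1   -5  -13 ]
R3 <- R3 - (1/5)*R2:  [     0      0  -27/5  -54/5 ]
Row echelon form:
[ -5  -4     -2  |    -17 ]
[  0   5      2  |    -11 ]
[  0   0  -27/5  |  -54/5 ]
Back-substitution:
u = (-54/5) / (-27/5) = 2
t = (-11 - (2)*(2)) / 5 = -3
s = (-17 - (-4)*(-3) - (-2)*(2)) / -5 = 5

(5, -3, 2)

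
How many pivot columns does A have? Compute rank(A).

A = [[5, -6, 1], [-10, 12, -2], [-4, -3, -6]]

Row reduction:
R2 <- R2 - (-2)*R1:  [ 0  0  0 ]
R3 <- R3 - (-4/5)*R1:  [     0  -39/5  -26/5 ]
R2 <-> R3   (pivot in column 2 was zero)
[ 5     -6      1 ]
[ 0  -39/5  -26/5 ]
[ 0      0      0 ]
Row echelon form:
[ 5     -6      1 ]
[ 0  -39/5  -26/5 ]
[ 0      0      0 ]
Nonzero rows / pivot columns: 2

rank(A) = 2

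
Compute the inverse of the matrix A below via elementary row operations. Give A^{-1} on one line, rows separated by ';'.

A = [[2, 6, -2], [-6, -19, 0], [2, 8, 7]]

inverse = [-133/6 -29/3 -19/3; 7 3 2; -5/3 -2/3 -1/3]

Gauss-Jordan on [A | I]:
R1 <- (1/2)*R1:  [   1    3   -1  |  1/2    0    0 ]
R2 <- R2 - (-6)*R1:  [  0  -1  -6  |   3   1   0 ]
R3 <- R3 - (2)*R1:  [  0   2   9  |  -1   0   1 ]
R2 <- (1/-1)*R2:  [  0   1   6  |  -3  -1   0 ]
R1 <- R1 - (3)*R2:  [    1     0   -19  |  19/2     3     0 ]
R3 <- R3 - (2)*R2:  [  0   0  -3  |   5   2   1 ]
R3 <- (1/-3)*R3:  [    0     0     1  |  -5/3  -2/3  -1/3 ]
R1 <- R1 - (-19)*R3:  [      1       0       0  |  -133/6   -29/3   -19/3 ]
R2 <- R2 - (6)*R3:  [ 0  1  0  |  7  3  2 ]
Right block of [I | A^{-1}] is the inverse:
[ -133/6  -29/3  -19/3 ]
[      7      3      2 ]
[   -5/3   -2/3   -1/3 ]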